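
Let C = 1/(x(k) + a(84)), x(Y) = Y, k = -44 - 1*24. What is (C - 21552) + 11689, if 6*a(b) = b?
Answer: -532603/54 ≈ -9863.0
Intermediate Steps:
a(b) = b/6
k = -68 (k = -44 - 24 = -68)
C = -1/54 (C = 1/(-68 + (1/6)*84) = 1/(-68 + 14) = 1/(-54) = -1/54 ≈ -0.018519)
(C - 21552) + 11689 = (-1/54 - 21552) + 11689 = -1163809/54 + 11689 = -532603/54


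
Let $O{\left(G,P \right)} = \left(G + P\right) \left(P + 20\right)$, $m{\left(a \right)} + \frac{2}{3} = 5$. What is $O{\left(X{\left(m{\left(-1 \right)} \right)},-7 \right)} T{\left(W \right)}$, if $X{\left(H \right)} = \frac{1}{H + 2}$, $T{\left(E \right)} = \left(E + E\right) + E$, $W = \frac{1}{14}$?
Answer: $- \frac{2535}{133} \approx -19.06$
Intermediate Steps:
$m{\left(a \right)} = \frac{13}{3}$ ($m{\left(a \right)} = - \frac{2}{3} + 5 = \frac{13}{3}$)
$W = \frac{1}{14} \approx 0.071429$
$T{\left(E \right)} = 3 E$ ($T{\left(E \right)} = 2 E + E = 3 E$)
$X{\left(H \right)} = \frac{1}{2 + H}$
$O{\left(G,P \right)} = \left(20 + P\right) \left(G + P\right)$ ($O{\left(G,P \right)} = \left(G + P\right) \left(20 + P\right) = \left(20 + P\right) \left(G + P\right)$)
$O{\left(X{\left(m{\left(-1 \right)} \right)},-7 \right)} T{\left(W \right)} = \left(\left(-7\right)^{2} + \frac{20}{2 + \frac{13}{3}} + 20 \left(-7\right) + \frac{1}{2 + \frac{13}{3}} \left(-7\right)\right) 3 \cdot \frac{1}{14} = \left(49 + \frac{20}{\frac{19}{3}} - 140 + \frac{1}{\frac{19}{3}} \left(-7\right)\right) \frac{3}{14} = \left(49 + 20 \cdot \frac{3}{19} - 140 + \frac{3}{19} \left(-7\right)\right) \frac{3}{14} = \left(49 + \frac{60}{19} - 140 - \frac{21}{19}\right) \frac{3}{14} = \left(- \frac{1690}{19}\right) \frac{3}{14} = - \frac{2535}{133}$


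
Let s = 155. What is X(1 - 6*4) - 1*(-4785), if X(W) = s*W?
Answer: 1220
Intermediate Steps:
X(W) = 155*W
X(1 - 6*4) - 1*(-4785) = 155*(1 - 6*4) - 1*(-4785) = 155*(1 - 24) + 4785 = 155*(-23) + 4785 = -3565 + 4785 = 1220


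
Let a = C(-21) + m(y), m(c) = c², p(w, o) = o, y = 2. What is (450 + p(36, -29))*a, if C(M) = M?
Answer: -7157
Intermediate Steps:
a = -17 (a = -21 + 2² = -21 + 4 = -17)
(450 + p(36, -29))*a = (450 - 29)*(-17) = 421*(-17) = -7157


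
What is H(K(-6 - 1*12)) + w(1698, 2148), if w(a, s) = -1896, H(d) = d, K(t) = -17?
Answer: -1913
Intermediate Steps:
H(K(-6 - 1*12)) + w(1698, 2148) = -17 - 1896 = -1913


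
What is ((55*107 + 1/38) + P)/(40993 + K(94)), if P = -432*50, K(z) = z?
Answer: -597169/1561306 ≈ -0.38248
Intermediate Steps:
P = -21600
((55*107 + 1/38) + P)/(40993 + K(94)) = ((55*107 + 1/38) - 21600)/(40993 + 94) = ((5885 + 1/38) - 21600)/41087 = (223631/38 - 21600)*(1/41087) = -597169/38*1/41087 = -597169/1561306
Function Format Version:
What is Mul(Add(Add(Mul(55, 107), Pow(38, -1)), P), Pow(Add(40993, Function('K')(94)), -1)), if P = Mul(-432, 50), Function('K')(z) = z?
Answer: Rational(-597169, 1561306) ≈ -0.38248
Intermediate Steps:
P = -21600
Mul(Add(Add(Mul(55, 107), Pow(38, -1)), P), Pow(Add(40993, Function('K')(94)), -1)) = Mul(Add(Add(Mul(55, 107), Pow(38, -1)), -21600), Pow(Add(40993, 94), -1)) = Mul(Add(Add(5885, Rational(1, 38)), -21600), Pow(41087, -1)) = Mul(Add(Rational(223631, 38), -21600), Rational(1, 41087)) = Mul(Rational(-597169, 38), Rational(1, 41087)) = Rational(-597169, 1561306)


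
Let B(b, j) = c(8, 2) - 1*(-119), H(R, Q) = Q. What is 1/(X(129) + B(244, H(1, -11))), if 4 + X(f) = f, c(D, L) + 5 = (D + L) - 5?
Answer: 1/244 ≈ 0.0040984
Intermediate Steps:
c(D, L) = -10 + D + L (c(D, L) = -5 + ((D + L) - 5) = -5 + (-5 + D + L) = -10 + D + L)
X(f) = -4 + f
B(b, j) = 119 (B(b, j) = (-10 + 8 + 2) - 1*(-119) = 0 + 119 = 119)
1/(X(129) + B(244, H(1, -11))) = 1/((-4 + 129) + 119) = 1/(125 + 119) = 1/244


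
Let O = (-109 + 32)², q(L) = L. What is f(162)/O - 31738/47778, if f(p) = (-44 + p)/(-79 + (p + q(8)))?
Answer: -8559125489/12889047171 ≈ -0.66406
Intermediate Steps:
O = 5929 (O = (-77)² = 5929)
f(p) = (-44 + p)/(-71 + p) (f(p) = (-44 + p)/(-79 + (p + 8)) = (-44 + p)/(-79 + (8 + p)) = (-44 + p)/(-71 + p))
f(162)/O - 31738/47778 = ((-44 + 162)/(-71 + 162))/5929 - 31738/47778 = (118/91)*(1/5929) - 31738*1/47778 = ((1/91)*118)*(1/5929) - 15869/23889 = (118/91)*(1/5929) - 15869/23889 = 118/539539 - 15869/23889 = -8559125489/12889047171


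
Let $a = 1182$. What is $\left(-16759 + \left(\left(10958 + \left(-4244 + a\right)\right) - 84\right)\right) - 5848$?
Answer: $-14795$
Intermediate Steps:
$\left(-16759 + \left(\left(10958 + \left(-4244 + a\right)\right) - 84\right)\right) - 5848 = \left(-16759 + \left(\left(10958 + \left(-4244 + 1182\right)\right) - 84\right)\right) - 5848 = \left(-16759 + \left(\left(10958 - 3062\right) - 84\right)\right) - 5848 = \left(-16759 + \left(7896 - 84\right)\right) - 5848 = \left(-16759 + 7812\right) - 5848 = -8947 - 5848 = -14795$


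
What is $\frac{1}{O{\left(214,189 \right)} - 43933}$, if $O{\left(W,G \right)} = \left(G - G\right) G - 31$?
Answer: $- \frac{1}{43964} \approx -2.2746 \cdot 10^{-5}$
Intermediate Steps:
$O{\left(W,G \right)} = -31$ ($O{\left(W,G \right)} = 0 G - 31 = 0 - 31 = -31$)
$\frac{1}{O{\left(214,189 \right)} - 43933} = \frac{1}{-31 - 43933} = \frac{1}{-43964} = - \frac{1}{43964}$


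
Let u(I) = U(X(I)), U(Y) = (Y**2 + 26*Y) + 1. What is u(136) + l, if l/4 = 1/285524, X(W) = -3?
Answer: -4853907/71381 ≈ -68.000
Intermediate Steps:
U(Y) = 1 + Y**2 + 26*Y
u(I) = -68 (u(I) = 1 + (-3)**2 + 26*(-3) = 1 + 9 - 78 = -68)
l = 1/71381 (l = 4/285524 = 4*(1/285524) = 1/71381 ≈ 1.4009e-5)
u(136) + l = -68 + 1/71381 = -4853907/71381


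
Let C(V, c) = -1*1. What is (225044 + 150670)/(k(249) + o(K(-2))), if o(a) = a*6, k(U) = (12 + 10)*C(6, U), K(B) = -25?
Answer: -187857/86 ≈ -2184.4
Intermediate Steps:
C(V, c) = -1
k(U) = -22 (k(U) = (12 + 10)*(-1) = 22*(-1) = -22)
o(a) = 6*a
(225044 + 150670)/(k(249) + o(K(-2))) = (225044 + 150670)/(-22 + 6*(-25)) = 375714/(-22 - 150) = 375714/(-172) = 375714*(-1/172) = -187857/86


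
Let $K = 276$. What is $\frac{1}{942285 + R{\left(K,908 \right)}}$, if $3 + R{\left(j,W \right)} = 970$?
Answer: $\frac{1}{943252} \approx 1.0602 \cdot 10^{-6}$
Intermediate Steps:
$R{\left(j,W \right)} = 967$ ($R{\left(j,W \right)} = -3 + 970 = 967$)
$\frac{1}{942285 + R{\left(K,908 \right)}} = \frac{1}{942285 + 967} = \frac{1}{943252}$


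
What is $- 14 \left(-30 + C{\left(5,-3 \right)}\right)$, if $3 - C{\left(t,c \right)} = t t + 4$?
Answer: $784$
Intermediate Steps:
$C{\left(t,c \right)} = -1 - t^{2}$ ($C{\left(t,c \right)} = 3 - \left(t t + 4\right) = 3 - \left(t^{2} + 4\right) = 3 - \left(4 + t^{2}\right) = -1 - t^{2}$)
$- 14 \left(-30 + C{\left(5,-3 \right)}\right) = - 14 \left(-30 - 26\right) = \left(-14\right) \left(-56\right) = 784$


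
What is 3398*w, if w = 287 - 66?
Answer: 750958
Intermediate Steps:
w = 221
3398*w = 3398*221 = 750958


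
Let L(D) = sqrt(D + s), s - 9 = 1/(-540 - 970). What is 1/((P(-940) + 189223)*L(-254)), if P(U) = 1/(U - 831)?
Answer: -1771*I*sqrt(558626010)/123975734257332 ≈ -3.3763e-7*I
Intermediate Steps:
P(U) = 1/(-831 + U)
s = 13589/1510 (s = 9 + 1/(-540 - 970) = 9 + 1/(-1510) = 9 - 1/1510 = 13589/1510 ≈ 8.9993)
L(D) = sqrt(13589/1510 + D) (L(D) = sqrt(D + 13589/1510) = sqrt(13589/1510 + D))
1/((P(-940) + 189223)*L(-254)) = 1/((1/(-831 - 940) + 189223)*((sqrt(20519390 + 2280100*(-254))/1510))) = 1/((1/(-1771) + 189223)*((sqrt(20519390 - 579145400)/1510))) = 1/((-1/1771 + 189223)*((sqrt(-558626010)/1510))) = 1/((335113932/1771)*(((I*sqrt(558626010))/1510))) = 1771/(335113932*((I*sqrt(558626010)/1510))) = 1771*(-I*sqrt(558626010)/369951)/335113932 = -1771*I*sqrt(558626010)/123975734257332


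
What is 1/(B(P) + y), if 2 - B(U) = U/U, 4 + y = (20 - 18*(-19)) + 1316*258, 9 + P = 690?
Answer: 1/339887 ≈ 2.9422e-6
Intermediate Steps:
P = 681 (P = -9 + 690 = 681)
y = 339886 (y = -4 + ((20 - 18*(-19)) + 1316*258) = -4 + ((20 + 342) + 339528) = -4 + (362 + 339528) = -4 + 339890 = 339886)
B(U) = 1 (B(U) = 2 - U/U = 2 - 1*1 = 2 - 1 = 1)
1/(B(P) + y) = 1/(1 + 339886) = 1/339887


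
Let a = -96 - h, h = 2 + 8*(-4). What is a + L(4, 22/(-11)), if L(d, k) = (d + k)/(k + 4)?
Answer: -65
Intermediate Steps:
h = -30 (h = 2 - 32 = -30)
L(d, k) = (d + k)/(4 + k)
a = -66 (a = -96 - 1*(-30) = -96 + 30 = -66)
a + L(4, 22/(-11)) = -66 + (4 + 22/(-11))/(4 + 22/(-11)) = -66 + (4 + 22*(-1/11))/(4 + 22*(-1/11)) = -66 + (4 - 2)/(4 - 2) = -66 + 2/2 = -66 + (1/2)*2 = -66 + 1 = -65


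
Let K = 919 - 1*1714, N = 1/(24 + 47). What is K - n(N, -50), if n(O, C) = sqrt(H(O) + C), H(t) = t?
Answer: -795 - 13*I*sqrt(1491)/71 ≈ -795.0 - 7.0701*I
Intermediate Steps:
N = 1/71 ≈ 0.014085
K = -795 (K = 919 - 1714 = -795)
n(O, C) = sqrt(C + O) (n(O, C) = sqrt(O + C) = sqrt(C + O))
K - n(N, -50) = -795 - sqrt(-50 + 1/71) = -795 - sqrt(-3549/71) = -795 - 13*I*sqrt(1491)/71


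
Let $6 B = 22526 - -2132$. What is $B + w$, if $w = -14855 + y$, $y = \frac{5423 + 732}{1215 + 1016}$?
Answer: $- \frac{71900051}{6693} \approx -10743.0$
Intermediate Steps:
$y = \frac{6155}{2231} \approx 2.7589$
$B = \frac{12329}{3}$ ($B = \frac{22526 - -2132}{6} = \frac{22526 + 2132}{6} = \frac{1}{6} \cdot 24658 = \frac{12329}{3} \approx 4109.7$)
$w = - \frac{33135350}{2231}$ ($w = -14855 + \frac{6155}{2231} = - \frac{33135350}{2231} \approx -14852.0$)
$B + w = \frac{12329}{3} - \frac{33135350}{2231} = - \frac{71900051}{6693}$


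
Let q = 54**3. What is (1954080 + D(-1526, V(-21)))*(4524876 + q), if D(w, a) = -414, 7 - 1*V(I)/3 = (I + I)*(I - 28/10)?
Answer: 9147728458440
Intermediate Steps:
V(I) = 21 - 6*I*(-14/5 + I) (V(I) = 21 - 3*(I + I)*(I - 28/10) = 21 - 3*2*I*(I - 28*1/10) = 21 - 3*2*I*(I - 14/5) = 21 - 3*2*I*(-14/5 + I) = 21 - 6*I*(-14/5 + I))
q = 157464
(1954080 + D(-1526, V(-21)))*(4524876 + q) = (1954080 - 414)*(4524876 + 157464) = 1953666*4682340 = 9147728458440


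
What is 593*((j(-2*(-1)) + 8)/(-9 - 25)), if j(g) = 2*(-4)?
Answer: 0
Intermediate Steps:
j(g) = -8
593*((j(-2*(-1)) + 8)/(-9 - 25)) = 593*((-8 + 8)/(-9 - 25)) = 593*(0/(-34)) = 593*(0*(-1/34)) = 593*0 = 0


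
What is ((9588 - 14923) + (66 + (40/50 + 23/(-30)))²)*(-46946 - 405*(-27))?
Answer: 31586652529/900 ≈ 3.5096e+7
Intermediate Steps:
((9588 - 14923) + (66 + (40/50 + 23/(-30)))²)*(-46946 - 405*(-27)) = (-5335 + (66 + (40*(1/50) + 23*(-1/30)))²)*(-46946 + 10935) = (-5335 + (66 + (⅘ - 23/30))²)*(-36011) = (-5335 + (66 + 1/30)²)*(-36011) = (-5335 + (1981/30)²)*(-36011) = (-5335 + 3924361/900)*(-36011) = -877139/900*(-36011) = 31586652529/900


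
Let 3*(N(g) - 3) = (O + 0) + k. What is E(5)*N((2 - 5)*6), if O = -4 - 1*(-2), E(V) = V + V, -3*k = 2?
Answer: 190/9 ≈ 21.111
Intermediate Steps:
k = -2/3 (k = -1/3*2 = -2/3 ≈ -0.66667)
E(V) = 2*V
O = -2 (O = -4 + 2 = -2)
N(g) = 19/9 (N(g) = 3 + ((-2 + 0) - 2/3)/3 = 3 + (-2 - 2/3)/3 = 3 + (1/3)*(-8/3) = 3 - 8/9 = 19/9)
E(5)*N((2 - 5)*6) = (2*5)*(19/9) = 10*(19/9) = 190/9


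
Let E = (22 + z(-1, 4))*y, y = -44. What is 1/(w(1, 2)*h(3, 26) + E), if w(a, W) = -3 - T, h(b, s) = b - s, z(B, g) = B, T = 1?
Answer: -1/832 ≈ -0.0012019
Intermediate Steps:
w(a, W) = -4 (w(a, W) = -3 - 1*1 = -3 - 1 = -4)
E = -924 (E = (22 - 1)*(-44) = 21*(-44) = -924)
1/(w(1, 2)*h(3, 26) + E) = 1/(-4*(3 - 1*26) - 924) = 1/(-4*(3 - 26) - 924) = 1/(-4*(-23) - 924) = 1/(92 - 924) = 1/(-832) = -1/832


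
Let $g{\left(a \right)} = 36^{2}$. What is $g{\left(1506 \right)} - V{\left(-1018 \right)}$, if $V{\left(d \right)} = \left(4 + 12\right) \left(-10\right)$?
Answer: $1456$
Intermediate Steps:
$g{\left(a \right)} = 1296$
$V{\left(d \right)} = -160$ ($V{\left(d \right)} = 16 \left(-10\right) = -160$)
$g{\left(1506 \right)} - V{\left(-1018 \right)} = 1296 - -160 = 1296 + 160 = 1456$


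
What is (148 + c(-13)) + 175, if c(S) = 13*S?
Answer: 154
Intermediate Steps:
(148 + c(-13)) + 175 = (148 + 13*(-13)) + 175 = (148 - 169) + 175 = -21 + 175 = 154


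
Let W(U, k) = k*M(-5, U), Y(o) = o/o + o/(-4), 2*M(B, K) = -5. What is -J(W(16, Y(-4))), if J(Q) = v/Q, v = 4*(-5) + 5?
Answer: -3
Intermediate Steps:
M(B, K) = -5/2 (M(B, K) = (1/2)*(-5) = -5/2)
Y(o) = 1 - o/4 (Y(o) = 1 + o*(-1/4) = 1 - o/4)
W(U, k) = -5*k/2 (W(U, k) = k*(-5/2) = -5*k/2)
v = -15 (v = -20 + 5 = -15)
J(Q) = -15/Q
-J(W(16, Y(-4))) = -(-15)/((-5*(1 - 1/4*(-4))/2)) = -(-15)/((-5*(1 + 1)/2)) = -(-15)/((-5/2*2)) = -(-15)/(-5) = -(-15)*(-1)/5 = -1*3 = -3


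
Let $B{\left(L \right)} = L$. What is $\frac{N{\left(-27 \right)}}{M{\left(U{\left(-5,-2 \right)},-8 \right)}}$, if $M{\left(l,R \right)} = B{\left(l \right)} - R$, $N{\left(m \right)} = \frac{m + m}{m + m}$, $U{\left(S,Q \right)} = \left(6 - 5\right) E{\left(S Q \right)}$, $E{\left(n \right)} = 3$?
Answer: $\frac{1}{11} \approx 0.090909$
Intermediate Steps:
$U{\left(S,Q \right)} = 3$ ($U{\left(S,Q \right)} = \left(6 - 5\right) 3 = 1 \cdot 3 = 3$)
$N{\left(m \right)} = 1$ ($N{\left(m \right)} = \frac{2 m}{2 m} = 2 m \frac{1}{2 m} = 1$)
$M{\left(l,R \right)} = l - R$
$\frac{N{\left(-27 \right)}}{M{\left(U{\left(-5,-2 \right)},-8 \right)}} = 1 \frac{1}{3 - -8} = 1 \frac{1}{3 + 8} = 1 \cdot \frac{1}{11} = \frac{1}{11}$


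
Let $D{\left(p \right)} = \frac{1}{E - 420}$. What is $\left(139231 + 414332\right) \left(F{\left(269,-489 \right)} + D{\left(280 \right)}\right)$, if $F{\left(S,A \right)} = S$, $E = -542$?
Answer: $\frac{143249372451}{962} \approx 1.4891 \cdot 10^{8}$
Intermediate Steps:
$D{\left(p \right)} = - \frac{1}{962}$ ($D{\left(p \right)} = \frac{1}{-542 - 420} = \frac{1}{-962} = - \frac{1}{962}$)
$\left(139231 + 414332\right) \left(F{\left(269,-489 \right)} + D{\left(280 \right)}\right) = \left(139231 + 414332\right) \left(269 - \frac{1}{962}\right) = 553563 \cdot \frac{258777}{962} = \frac{143249372451}{962}$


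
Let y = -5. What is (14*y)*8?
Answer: -560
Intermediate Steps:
(14*y)*8 = (14*(-5))*8 = -70*8 = -560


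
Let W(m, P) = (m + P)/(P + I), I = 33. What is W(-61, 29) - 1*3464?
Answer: -107400/31 ≈ -3464.5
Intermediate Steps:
W(m, P) = (P + m)/(33 + P) (W(m, P) = (m + P)/(P + 33) = (P + m)/(33 + P))
W(-61, 29) - 1*3464 = (29 - 61)/(33 + 29) - 1*3464 = -32/62 - 3464 = (1/62)*(-32) - 3464 = -16/31 - 3464 = -107400/31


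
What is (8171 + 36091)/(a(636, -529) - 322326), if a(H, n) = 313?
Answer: -44262/322013 ≈ -0.13745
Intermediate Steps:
(8171 + 36091)/(a(636, -529) - 322326) = (8171 + 36091)/(313 - 322326) = 44262/(-322013) = 44262*(-1/322013) = -44262/322013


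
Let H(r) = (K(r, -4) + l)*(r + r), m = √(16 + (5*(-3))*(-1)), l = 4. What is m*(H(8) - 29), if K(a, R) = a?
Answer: 163*√31 ≈ 907.55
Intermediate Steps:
m = √31 (m = √(16 - 15*(-1)) = √(16 + 15) = √31 ≈ 5.5678)
H(r) = 2*r*(4 + r) (H(r) = (r + 4)*(r + r) = (4 + r)*(2*r) = 2*r*(4 + r))
m*(H(8) - 29) = √31*(2*8*(4 + 8) - 29) = √31*(2*8*12 - 29) = √31*(192 - 29) = √31*163 = 163*√31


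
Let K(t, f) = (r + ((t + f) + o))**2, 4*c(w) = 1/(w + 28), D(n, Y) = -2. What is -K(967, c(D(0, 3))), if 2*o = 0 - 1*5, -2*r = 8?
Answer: -9978611449/10816 ≈ -9.2258e+5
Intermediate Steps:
r = -4 (r = -1/2*8 = -4)
o = -5/2 (o = (0 - 1*5)/2 = (0 - 5)/2 = (1/2)*(-5) = -5/2 ≈ -2.5000)
c(w) = 1/(4*(28 + w)) (c(w) = 1/(4*(w + 28)) = 1/(4*(28 + w)))
K(t, f) = (-13/2 + f + t)**2 (K(t, f) = (-4 + ((t + f) - 5/2))**2 = (-4 + ((f + t) - 5/2))**2 = (-4 + (-5/2 + f + t))**2 = (-13/2 + f + t)**2)
-K(967, c(D(0, 3))) = -(-13 + 2*(1/(4*(28 - 2))) + 2*967)**2/4 = -(-13 + 2*((1/4)/26) + 1934)**2/4 = -(-13 + 2*((1/4)*(1/26)) + 1934)**2/4 = -(-13 + 2*(1/104) + 1934)**2/4 = -(-13 + 1/52 + 1934)**2/4 = -(99893/52)**2/4 = -9978611449/(4*2704) = -1*9978611449/10816 = -9978611449/10816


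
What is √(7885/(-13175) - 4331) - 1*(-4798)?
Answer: 4798 + I*√30075262870/2635 ≈ 4798.0 + 65.815*I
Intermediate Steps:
√(7885/(-13175) - 4331) - 1*(-4798) = √(7885*(-1/13175) - 4331) + 4798 = √(-1577/2635 - 4331) + 4798 = √(-11413762/2635) + 4798 = I*√30075262870/2635 + 4798 = 4798 + I*√30075262870/2635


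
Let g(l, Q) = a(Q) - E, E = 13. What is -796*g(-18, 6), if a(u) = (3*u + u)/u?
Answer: 7164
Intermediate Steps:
a(u) = 4 (a(u) = (4*u)/u = 4)
g(l, Q) = -9 (g(l, Q) = 4 - 1*13 = 4 - 13 = -9)
-796*g(-18, 6) = -796*(-9) = 7164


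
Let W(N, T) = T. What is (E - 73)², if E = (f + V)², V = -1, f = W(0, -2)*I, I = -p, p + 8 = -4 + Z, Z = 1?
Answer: 207936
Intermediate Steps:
p = -11 (p = -8 + (-4 + 1) = -8 - 3 = -11)
I = 11 (I = -1*(-11) = 11)
f = -22 (f = -2*11 = -22)
E = 529 (E = (-22 - 1)² = (-23)² = 529)
(E - 73)² = (529 - 73)² = 456² = 207936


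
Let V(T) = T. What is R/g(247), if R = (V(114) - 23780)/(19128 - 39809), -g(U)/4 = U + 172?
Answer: -11833/17330678 ≈ -0.00068278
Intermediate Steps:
g(U) = -688 - 4*U (g(U) = -4*(U + 172) = -4*(172 + U) = -688 - 4*U)
R = 23666/20681 (R = (114 - 23780)/(19128 - 39809) = -23666/(-20681) = -23666*(-1/20681) = 23666/20681 ≈ 1.1443)
R/g(247) = 23666/(20681*(-688 - 4*247)) = 23666/(20681*(-688 - 988)) = (23666/20681)/(-1676) = (23666/20681)*(-1/1676) = -11833/17330678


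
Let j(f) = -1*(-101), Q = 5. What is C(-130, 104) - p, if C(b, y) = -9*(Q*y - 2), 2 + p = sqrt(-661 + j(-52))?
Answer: -4660 - 4*I*sqrt(35) ≈ -4660.0 - 23.664*I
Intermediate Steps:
j(f) = 101
p = -2 + 4*I*sqrt(35) (p = -2 + sqrt(-661 + 101) = -2 + sqrt(-560) = -2 + 4*I*sqrt(35) ≈ -2.0 + 23.664*I)
C(b, y) = 18 - 45*y (C(b, y) = -9*(5*y - 2) = -9*(-2 + 5*y) = 18 - 45*y)
C(-130, 104) - p = (18 - 45*104) - (-2 + 4*I*sqrt(35)) = (18 - 4680) + (2 - 4*I*sqrt(35)) = -4662 + (2 - 4*I*sqrt(35)) = -4660 - 4*I*sqrt(35)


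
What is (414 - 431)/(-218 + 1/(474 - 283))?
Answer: 3247/41637 ≈ 0.077983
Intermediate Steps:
(414 - 431)/(-218 + 1/(474 - 283)) = -17/(-218 + 1/191) = -17/(-41637/191) = -17*(-191/41637) = 3247/41637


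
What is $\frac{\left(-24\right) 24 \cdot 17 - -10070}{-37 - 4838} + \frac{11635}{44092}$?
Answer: $\frac{44463049}{214948500} \approx 0.20685$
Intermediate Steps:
$\frac{\left(-24\right) 24 \cdot 17 - -10070}{-37 - 4838} + \frac{11635}{44092} = \frac{\left(-576\right) 17 + 10070}{-37 - 4838} + 11635 \cdot \frac{1}{44092} = \frac{-9792 + 10070}{-4875} + \frac{11635}{44092} = 278 \left(- \frac{1}{4875}\right) + \frac{11635}{44092} = - \frac{278}{4875} + \frac{11635}{44092} = \frac{44463049}{214948500}$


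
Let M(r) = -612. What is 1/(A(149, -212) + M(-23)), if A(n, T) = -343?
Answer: -1/955 ≈ -0.0010471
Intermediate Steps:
1/(A(149, -212) + M(-23)) = 1/(-343 - 612) = 1/(-955) = -1/955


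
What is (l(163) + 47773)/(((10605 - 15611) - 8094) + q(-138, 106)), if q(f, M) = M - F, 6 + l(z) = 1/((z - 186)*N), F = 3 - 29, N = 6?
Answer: -6591845/1789584 ≈ -3.6835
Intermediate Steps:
F = -26
l(z) = -6 + 1/(6*(-186 + z)) (l(z) = -6 + 1/((z - 186)*6) = -6 + (1/6)/(-186 + z) = -6 + 1/(6*(-186 + z)))
q(f, M) = 26 + M (q(f, M) = M - 1*(-26) = M + 26 = 26 + M)
(l(163) + 47773)/(((10605 - 15611) - 8094) + q(-138, 106)) = ((6697 - 36*163)/(6*(-186 + 163)) + 47773)/(((10605 - 15611) - 8094) + (26 + 106)) = ((1/6)*(6697 - 5868)/(-23) + 47773)/((-5006 - 8094) + 132) = ((1/6)*(-1/23)*829 + 47773)/(-13100 + 132) = (-829/138 + 47773)/(-12968) = (6591845/138)*(-1/12968) = -6591845/1789584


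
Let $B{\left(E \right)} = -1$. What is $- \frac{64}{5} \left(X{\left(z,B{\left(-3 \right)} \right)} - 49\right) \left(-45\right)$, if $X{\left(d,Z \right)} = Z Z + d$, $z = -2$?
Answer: $-28800$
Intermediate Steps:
$X{\left(d,Z \right)} = d + Z^{2}$ ($X{\left(d,Z \right)} = Z^{2} + d = d + Z^{2}$)
$- \frac{64}{5} \left(X{\left(z,B{\left(-3 \right)} \right)} - 49\right) \left(-45\right) = - \frac{64}{5} \left(\left(-2 + \left(-1\right)^{2}\right) - 49\right) \left(-45\right) = \left(-64\right) \frac{1}{5} \left(\left(-2 + 1\right) - 49\right) \left(-45\right) = - \frac{64 \left(-1 - 49\right)}{5} \left(-45\right) = \left(- \frac{64}{5}\right) \left(-50\right) \left(-45\right) = 640 \left(-45\right) = -28800$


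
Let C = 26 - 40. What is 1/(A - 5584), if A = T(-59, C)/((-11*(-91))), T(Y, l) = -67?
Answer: -1001/5589651 ≈ -0.00017908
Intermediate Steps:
C = -14
A = -67/1001 (A = -67/((-11*(-91))) = -67/1001 ≈ -0.066933)
1/(A - 5584) = 1/(-67/1001 - 5584) = 1/(-5589651/1001) = -1001/5589651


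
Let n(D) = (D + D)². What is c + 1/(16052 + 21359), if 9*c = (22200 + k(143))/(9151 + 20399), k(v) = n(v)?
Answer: 1945430153/4974727725 ≈ 0.39106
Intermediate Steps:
n(D) = 4*D² (n(D) = (2*D)² = 4*D²)
k(v) = 4*v²
c = 51998/132975 (c = ((22200 + 4*143²)/(9151 + 20399))/9 = ((22200 + 4*20449)/29550)/9 = ((22200 + 81796)*(1/29550))/9 = (103996*(1/29550))/9 = (⅑)*(51998/14775) = 51998/132975 ≈ 0.39104)
c + 1/(16052 + 21359) = 51998/132975 + 1/(16052 + 21359) = 51998/132975 + 1/37411 = 1945430153/4974727725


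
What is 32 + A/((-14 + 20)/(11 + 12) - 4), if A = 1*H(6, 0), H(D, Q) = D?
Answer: 1307/43 ≈ 30.395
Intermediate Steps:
A = 6 (A = 1*6 = 6)
32 + A/((-14 + 20)/(11 + 12) - 4) = 32 + 6/((-14 + 20)/(11 + 12) - 4) = 32 + 6/(6/23 - 4) = 32 + 6/(-86/23) = 32 - 23/86*6 = 32 - 69/43 = 1307/43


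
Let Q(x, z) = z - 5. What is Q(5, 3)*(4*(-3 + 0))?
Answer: 24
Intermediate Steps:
Q(x, z) = -5 + z
Q(5, 3)*(4*(-3 + 0)) = (-5 + 3)*(4*(-3 + 0)) = -8*(-3) = -2*(-12) = 24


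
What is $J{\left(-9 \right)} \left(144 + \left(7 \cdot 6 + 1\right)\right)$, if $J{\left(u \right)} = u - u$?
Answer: $0$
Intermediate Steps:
$J{\left(u \right)} = 0$
$J{\left(-9 \right)} \left(144 + \left(7 \cdot 6 + 1\right)\right) = 0 \left(144 + \left(7 \cdot 6 + 1\right)\right) = 0 \left(144 + \left(42 + 1\right)\right) = 0 \left(144 + 43\right) = 0 \cdot 187 = 0$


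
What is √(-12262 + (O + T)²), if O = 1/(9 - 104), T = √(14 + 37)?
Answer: √(-110204274 - 190*√51)/95 ≈ 110.5*I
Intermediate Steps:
T = √51 ≈ 7.1414
O = -1/95 (O = 1/(-95) = -1/95 ≈ -0.010526)
√(-12262 + (O + T)²) = √(-12262 + (-1/95 + √51)²)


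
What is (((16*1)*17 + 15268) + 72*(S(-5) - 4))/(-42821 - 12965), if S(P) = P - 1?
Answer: -7410/27893 ≈ -0.26566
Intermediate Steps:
S(P) = -1 + P
(((16*1)*17 + 15268) + 72*(S(-5) - 4))/(-42821 - 12965) = (((16*1)*17 + 15268) + 72*((-1 - 5) - 4))/(-42821 - 12965) = ((16*17 + 15268) + 72*(-6 - 4))/(-55786) = ((272 + 15268) + 72*(-10))*(-1/55786) = (15540 - 720)*(-1/55786) = 14820*(-1/55786) = -7410/27893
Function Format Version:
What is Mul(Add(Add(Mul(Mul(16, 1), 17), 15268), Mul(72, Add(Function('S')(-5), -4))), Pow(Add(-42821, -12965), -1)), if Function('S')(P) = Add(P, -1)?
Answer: Rational(-7410, 27893) ≈ -0.26566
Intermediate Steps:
Function('S')(P) = Add(-1, P)
Mul(Add(Add(Mul(Mul(16, 1), 17), 15268), Mul(72, Add(Function('S')(-5), -4))), Pow(Add(-42821, -12965), -1)) = Mul(Add(Add(Mul(Mul(16, 1), 17), 15268), Mul(72, Add(Add(-1, -5), -4))), Pow(Add(-42821, -12965), -1)) = Mul(Add(Add(Mul(16, 17), 15268), Mul(72, Add(-6, -4))), Pow(-55786, -1)) = Mul(Add(Add(272, 15268), Mul(72, -10)), Rational(-1, 55786)) = Mul(Add(15540, -720), Rational(-1, 55786)) = Mul(14820, Rational(-1, 55786)) = Rational(-7410, 27893)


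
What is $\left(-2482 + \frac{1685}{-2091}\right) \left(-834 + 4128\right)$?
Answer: $- \frac{5700318606}{697} \approx -8.1784 \cdot 10^{6}$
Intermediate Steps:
$\left(-2482 + \frac{1685}{-2091}\right) \left(-834 + 4128\right) = \left(-2482 + 1685 \left(- \frac{1}{2091}\right)\right) 3294 = \left(-2482 - \frac{1685}{2091}\right) 3294 = \left(- \frac{5191547}{2091}\right) 3294 = - \frac{5700318606}{697}$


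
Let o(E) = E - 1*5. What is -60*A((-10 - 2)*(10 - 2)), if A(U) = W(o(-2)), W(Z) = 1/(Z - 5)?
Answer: 5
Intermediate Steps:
o(E) = -5 + E (o(E) = E - 5 = -5 + E)
W(Z) = 1/(-5 + Z)
A(U) = -1/12 (A(U) = 1/(-5 + (-5 - 2)) = 1/(-5 - 7) = 1/(-12) = -1/12)
-60*A((-10 - 2)*(10 - 2)) = -60*(-1/12) = 5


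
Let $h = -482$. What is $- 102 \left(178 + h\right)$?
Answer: $31008$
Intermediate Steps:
$- 102 \left(178 + h\right) = - 102 \left(178 - 482\right) = \left(-102\right) \left(-304\right) = 31008$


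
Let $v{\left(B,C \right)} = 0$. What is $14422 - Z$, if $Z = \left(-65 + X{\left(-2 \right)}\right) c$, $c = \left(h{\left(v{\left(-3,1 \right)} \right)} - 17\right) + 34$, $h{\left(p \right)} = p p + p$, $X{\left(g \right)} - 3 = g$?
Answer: $15510$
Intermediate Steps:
$X{\left(g \right)} = 3 + g$
$h{\left(p \right)} = p + p^{2}$ ($h{\left(p \right)} = p^{2} + p = p + p^{2}$)
$c = 17$ ($c = \left(0 \left(1 + 0\right) - 17\right) + 34 = \left(0 \cdot 1 - 17\right) + 34 = \left(0 - 17\right) + 34 = -17 + 34 = 17$)
$Z = -1088$ ($Z = \left(-65 + \left(3 - 2\right)\right) 17 = \left(-65 + 1\right) 17 = \left(-64\right) 17 = -1088$)
$14422 - Z = 14422 - -1088 = 14422 + 1088 = 15510$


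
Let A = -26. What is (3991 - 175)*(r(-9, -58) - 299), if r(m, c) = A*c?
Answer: 4613544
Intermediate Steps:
r(m, c) = -26*c
(3991 - 175)*(r(-9, -58) - 299) = (3991 - 175)*(-26*(-58) - 299) = 3816*(1508 - 299) = 3816*1209 = 4613544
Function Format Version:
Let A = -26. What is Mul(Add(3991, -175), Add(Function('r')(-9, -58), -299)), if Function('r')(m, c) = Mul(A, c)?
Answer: 4613544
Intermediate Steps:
Function('r')(m, c) = Mul(-26, c)
Mul(Add(3991, -175), Add(Function('r')(-9, -58), -299)) = Mul(Add(3991, -175), Add(Mul(-26, -58), -299)) = Mul(3816, Add(1508, -299)) = Mul(3816, 1209) = 4613544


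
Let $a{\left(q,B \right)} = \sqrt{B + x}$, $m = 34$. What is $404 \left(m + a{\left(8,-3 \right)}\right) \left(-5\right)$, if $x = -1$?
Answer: $-68680 - 4040 i \approx -68680.0 - 4040.0 i$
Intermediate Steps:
$a{\left(q,B \right)} = \sqrt{-1 + B}$ ($a{\left(q,B \right)} = \sqrt{B - 1} = \sqrt{-1 + B}$)
$404 \left(m + a{\left(8,-3 \right)}\right) \left(-5\right) = 404 \left(34 + \sqrt{-1 - 3}\right) \left(-5\right) = 404 \left(34 + \sqrt{-4}\right) \left(-5\right) = 404 \left(34 + 2 i\right) \left(-5\right) = 404 \left(-170 - 10 i\right) = -68680 - 4040 i$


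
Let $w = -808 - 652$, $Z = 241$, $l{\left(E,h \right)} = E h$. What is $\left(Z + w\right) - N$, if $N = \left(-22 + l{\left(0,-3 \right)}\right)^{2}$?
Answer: $-1703$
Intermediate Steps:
$w = -1460$
$N = 484$ ($N = \left(-22 + 0 \left(-3\right)\right)^{2} = \left(-22 + 0\right)^{2} = \left(-22\right)^{2} = 484$)
$\left(Z + w\right) - N = \left(241 - 1460\right) - 484 = -1219 - 484 = -1703$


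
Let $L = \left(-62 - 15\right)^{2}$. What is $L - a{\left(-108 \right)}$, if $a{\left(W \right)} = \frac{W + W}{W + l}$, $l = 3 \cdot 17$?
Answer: $\frac{112579}{19} \approx 5925.2$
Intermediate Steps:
$l = 51$
$a{\left(W \right)} = \frac{2 W}{51 + W}$ ($a{\left(W \right)} = \frac{W + W}{W + 51} = \frac{2 W}{51 + W}$)
$L = 5929$ ($L = \left(-62 - 15\right)^{2} = \left(-77\right)^{2} = 5929$)
$L - a{\left(-108 \right)} = 5929 - 2 \left(-108\right) \frac{1}{51 - 108} = 5929 - 2 \left(-108\right) \frac{1}{-57} = 5929 - 2 \left(-108\right) \left(- \frac{1}{57}\right) = 5929 - \frac{72}{19} = \frac{112579}{19}$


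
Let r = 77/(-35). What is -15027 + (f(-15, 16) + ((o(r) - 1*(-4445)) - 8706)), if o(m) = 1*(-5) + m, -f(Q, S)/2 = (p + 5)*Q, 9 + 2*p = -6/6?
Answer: -96476/5 ≈ -19295.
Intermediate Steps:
p = -5 (p = -9/2 + (-6/6)/2 = -9/2 + (-6*1/6)/2 = -9/2 + (1/2)*(-1) = -9/2 - 1/2 = -5)
f(Q, S) = 0 (f(Q, S) = -2*(-5 + 5)*Q = -0*Q = -2*0 = 0)
r = -11/5 (r = 77*(-1/35) = -11/5 ≈ -2.2000)
o(m) = -5 + m
-15027 + (f(-15, 16) + ((o(r) - 1*(-4445)) - 8706)) = -15027 + (0 + (((-5 - 11/5) - 1*(-4445)) - 8706)) = -15027 + (0 + ((-36/5 + 4445) - 8706)) = -15027 + (0 + (22189/5 - 8706)) = -15027 + (0 - 21341/5) = -15027 - 21341/5 = -96476/5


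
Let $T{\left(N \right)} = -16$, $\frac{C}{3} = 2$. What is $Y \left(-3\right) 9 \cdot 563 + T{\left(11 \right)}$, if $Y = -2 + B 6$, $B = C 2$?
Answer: $-1064086$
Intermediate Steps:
$C = 6$ ($C = 3 \cdot 2 = 6$)
$B = 12$ ($B = 6 \cdot 2 = 12$)
$Y = 70$ ($Y = -2 + 12 \cdot 6 = -2 + 72 = 70$)
$Y \left(-3\right) 9 \cdot 563 + T{\left(11 \right)} = 70 \left(-3\right) 9 \cdot 563 - 16 = \left(-210\right) 9 \cdot 563 - 16 = \left(-1890\right) 563 - 16 = -1064070 - 16 = -1064086$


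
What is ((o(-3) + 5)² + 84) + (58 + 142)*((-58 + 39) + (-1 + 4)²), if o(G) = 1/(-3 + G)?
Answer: -68135/36 ≈ -1892.6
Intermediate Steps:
((o(-3) + 5)² + 84) + (58 + 142)*((-58 + 39) + (-1 + 4)²) = ((1/(-3 - 3) + 5)² + 84) + (58 + 142)*((-58 + 39) + (-1 + 4)²) = ((1/(-6) + 5)² + 84) + 200*(-19 + 3²) = ((-⅙ + 5)² + 84) + 200*(-19 + 9) = ((29/6)² + 84) + 200*(-10) = (841/36 + 84) - 2000 = 3865/36 - 2000 = -68135/36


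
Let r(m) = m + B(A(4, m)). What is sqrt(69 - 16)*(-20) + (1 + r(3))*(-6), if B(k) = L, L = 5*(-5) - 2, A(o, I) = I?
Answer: 138 - 20*sqrt(53) ≈ -7.6022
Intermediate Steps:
L = -27 (L = -25 - 2 = -27)
B(k) = -27
r(m) = -27 + m (r(m) = m - 27 = -27 + m)
sqrt(69 - 16)*(-20) + (1 + r(3))*(-6) = sqrt(69 - 16)*(-20) + (1 + (-27 + 3))*(-6) = sqrt(53)*(-20) + (1 - 24)*(-6) = -20*sqrt(53) - 23*(-6) = -20*sqrt(53) + 138 = 138 - 20*sqrt(53)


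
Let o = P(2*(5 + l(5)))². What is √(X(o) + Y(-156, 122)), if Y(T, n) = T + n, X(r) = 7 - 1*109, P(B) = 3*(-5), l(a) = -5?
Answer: 2*I*√34 ≈ 11.662*I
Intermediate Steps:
P(B) = -15
o = 225 (o = (-15)² = 225)
X(r) = -102 (X(r) = 7 - 109 = -102)
√(X(o) + Y(-156, 122)) = √(-102 + (-156 + 122)) = √(-102 - 34) = √(-136) = 2*I*√34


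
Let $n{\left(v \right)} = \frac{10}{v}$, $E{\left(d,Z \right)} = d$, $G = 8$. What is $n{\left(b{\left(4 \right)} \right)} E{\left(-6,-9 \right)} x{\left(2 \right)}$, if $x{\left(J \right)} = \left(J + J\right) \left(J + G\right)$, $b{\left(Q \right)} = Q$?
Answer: $-600$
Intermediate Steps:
$x{\left(J \right)} = 2 J \left(8 + J\right)$ ($x{\left(J \right)} = \left(J + J\right) \left(J + 8\right) = 2 J \left(8 + J\right)$)
$n{\left(b{\left(4 \right)} \right)} E{\left(-6,-9 \right)} x{\left(2 \right)} = \frac{10}{4} \left(-6\right) 2 \cdot 2 \left(8 + 2\right) = 10 \cdot \frac{1}{4} \left(-6\right) 2 \cdot 2 \cdot 10 = \frac{5}{2} \left(-6\right) 40 = \left(-15\right) 40 = -600$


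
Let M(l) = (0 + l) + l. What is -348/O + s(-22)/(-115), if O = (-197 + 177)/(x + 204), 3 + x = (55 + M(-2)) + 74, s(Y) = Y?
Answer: 652348/115 ≈ 5672.6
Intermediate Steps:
M(l) = 2*l (M(l) = l + l = 2*l)
x = 122 (x = -3 + ((55 + 2*(-2)) + 74) = -3 + ((55 - 4) + 74) = -3 + (51 + 74) = -3 + 125 = 122)
O = -10/163 (O = (-197 + 177)/(122 + 204) = -20/326 = -20*1/326 = -10/163 ≈ -0.061350)
-348/O + s(-22)/(-115) = -348/(-10/163) - 22/(-115) = -348*(-163/10) - 22*(-1/115) = 28362/5 + 22/115 = 652348/115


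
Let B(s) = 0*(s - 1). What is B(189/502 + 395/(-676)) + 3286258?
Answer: 3286258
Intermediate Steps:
B(s) = 0 (B(s) = 0*(-1 + s) = 0)
B(189/502 + 395/(-676)) + 3286258 = 0 + 3286258 = 3286258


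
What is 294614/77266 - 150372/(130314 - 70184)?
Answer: 217732031/165928735 ≈ 1.3122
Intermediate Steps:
294614/77266 - 150372/(130314 - 70184) = 294614*(1/77266) - 150372/60130 = 147307/38633 - 150372*1/60130 = 147307/38633 - 75186/30065 = 217732031/165928735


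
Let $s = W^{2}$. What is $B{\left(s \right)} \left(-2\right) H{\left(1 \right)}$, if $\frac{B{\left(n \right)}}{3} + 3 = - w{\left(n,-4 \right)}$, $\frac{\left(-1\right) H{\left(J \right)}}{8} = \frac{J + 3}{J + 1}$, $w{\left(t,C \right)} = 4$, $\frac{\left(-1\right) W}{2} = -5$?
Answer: $-672$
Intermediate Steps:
$W = 10$ ($W = \left(-2\right) \left(-5\right) = 10$)
$s = 100$ ($s = 10^{2} = 100$)
$H{\left(J \right)} = - \frac{8 \left(3 + J\right)}{1 + J}$ ($H{\left(J \right)} = - 8 \frac{J + 3}{J + 1} = - 8 \frac{3 + J}{1 + J} = - \frac{8 \left(3 + J\right)}{1 + J}$)
$B{\left(n \right)} = -21$ ($B{\left(n \right)} = -9 + 3 \left(\left(-1\right) 4\right) = -9 + 3 \left(-4\right) = -9 - 12 = -21$)
$B{\left(s \right)} \left(-2\right) H{\left(1 \right)} = \left(-21\right) \left(-2\right) \frac{8 \left(-3 - 1\right)}{1 + 1} = 42 \frac{8 \left(-3 - 1\right)}{2} = 42 \cdot 8 \cdot \frac{1}{2} \left(-4\right) = 42 \left(-16\right) = -672$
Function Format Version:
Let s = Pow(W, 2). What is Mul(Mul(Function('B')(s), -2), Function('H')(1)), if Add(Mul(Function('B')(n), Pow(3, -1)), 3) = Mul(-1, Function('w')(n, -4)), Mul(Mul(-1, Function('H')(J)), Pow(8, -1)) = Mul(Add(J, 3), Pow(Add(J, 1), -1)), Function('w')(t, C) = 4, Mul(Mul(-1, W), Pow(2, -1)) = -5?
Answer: -672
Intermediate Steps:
W = 10 (W = Mul(-2, -5) = 10)
s = 100 (s = Pow(10, 2) = 100)
Function('H')(J) = Mul(-8, Pow(Add(1, J), -1), Add(3, J)) (Function('H')(J) = Mul(-8, Mul(Add(J, 3), Pow(Add(J, 1), -1))) = Mul(-8, Mul(Add(3, J), Pow(Add(1, J), -1))) = Mul(-8, Mul(Pow(Add(1, J), -1), Add(3, J))) = Mul(-8, Pow(Add(1, J), -1), Add(3, J)))
Function('B')(n) = -21 (Function('B')(n) = Add(-9, Mul(3, Mul(-1, 4))) = Add(-9, Mul(3, -4)) = Add(-9, -12) = -21)
Mul(Mul(Function('B')(s), -2), Function('H')(1)) = Mul(Mul(-21, -2), Mul(8, Pow(Add(1, 1), -1), Add(-3, Mul(-1, 1)))) = Mul(42, Mul(8, Pow(2, -1), Add(-3, -1))) = Mul(42, Mul(8, Rational(1, 2), -4)) = Mul(42, -16) = -672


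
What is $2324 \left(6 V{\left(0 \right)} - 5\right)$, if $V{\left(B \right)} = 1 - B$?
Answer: $2324$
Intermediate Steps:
$2324 \left(6 V{\left(0 \right)} - 5\right) = 2324 \left(6 \left(1 - 0\right) - 5\right) = 2324 \left(6 \left(1 + 0\right) - 5\right) = 2324 \left(6 \cdot 1 - 5\right) = 2324 \left(6 - 5\right) = 2324 \cdot 1 = 2324$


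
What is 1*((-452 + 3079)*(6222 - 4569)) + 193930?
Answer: 4536361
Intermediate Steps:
1*((-452 + 3079)*(6222 - 4569)) + 193930 = 1*(2627*1653) + 193930 = 1*4342431 + 193930 = 4342431 + 193930 = 4536361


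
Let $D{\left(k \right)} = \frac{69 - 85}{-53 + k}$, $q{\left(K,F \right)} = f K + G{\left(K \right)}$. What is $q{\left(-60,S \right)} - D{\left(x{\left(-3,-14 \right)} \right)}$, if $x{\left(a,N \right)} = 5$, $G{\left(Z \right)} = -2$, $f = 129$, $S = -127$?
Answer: $- \frac{23227}{3} \approx -7742.3$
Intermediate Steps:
$q{\left(K,F \right)} = -2 + 129 K$ ($q{\left(K,F \right)} = 129 K - 2 = -2 + 129 K$)
$D{\left(k \right)} = - \frac{16}{-53 + k}$
$q{\left(-60,S \right)} - D{\left(x{\left(-3,-14 \right)} \right)} = \left(-2 + 129 \left(-60\right)\right) - - \frac{16}{-53 + 5} = \left(-2 - 7740\right) - - \frac{16}{-48} = -7742 - \left(-16\right) \left(- \frac{1}{48}\right) = -7742 - \frac{1}{3} = - \frac{23227}{3}$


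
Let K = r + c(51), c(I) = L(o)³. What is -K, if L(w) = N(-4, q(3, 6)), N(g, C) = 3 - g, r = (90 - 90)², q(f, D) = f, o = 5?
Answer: -343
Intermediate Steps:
r = 0 (r = 0² = 0)
L(w) = 7 (L(w) = 3 - 1*(-4) = 3 + 4 = 7)
c(I) = 343 (c(I) = 7³ = 343)
K = 343 (K = 0 + 343 = 343)
-K = -1*343 = -343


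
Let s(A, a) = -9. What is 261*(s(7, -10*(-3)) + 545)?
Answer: 139896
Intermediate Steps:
261*(s(7, -10*(-3)) + 545) = 261*(-9 + 545) = 261*536 = 139896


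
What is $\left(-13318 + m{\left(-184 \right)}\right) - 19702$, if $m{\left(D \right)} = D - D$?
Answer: $-33020$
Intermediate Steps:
$m{\left(D \right)} = 0$
$\left(-13318 + m{\left(-184 \right)}\right) - 19702 = \left(-13318 + 0\right) - 19702 = -13318 - 19702 = -33020$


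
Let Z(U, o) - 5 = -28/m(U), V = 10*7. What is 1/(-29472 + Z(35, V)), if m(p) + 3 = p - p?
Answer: -3/88373 ≈ -3.3947e-5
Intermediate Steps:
m(p) = -3 (m(p) = -3 + (p - p) = -3 + 0 = -3)
V = 70
Z(U, o) = 43/3 (Z(U, o) = 5 - 28/(-3) = 5 - 28*(-⅓) = 5 + 28/3 = 43/3)
1/(-29472 + Z(35, V)) = 1/(-29472 + 43/3) = 1/(-88373/3) = -3/88373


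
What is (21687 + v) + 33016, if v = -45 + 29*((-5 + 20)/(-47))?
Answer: 2568491/47 ≈ 54649.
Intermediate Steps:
v = -2550/47 (v = -45 + 29*(15*(-1/47)) = -45 + 29*(-15/47) = -45 - 435/47 = -2550/47 ≈ -54.255)
(21687 + v) + 33016 = (21687 - 2550/47) + 33016 = 1016739/47 + 33016 = 2568491/47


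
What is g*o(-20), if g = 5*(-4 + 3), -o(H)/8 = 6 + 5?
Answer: 440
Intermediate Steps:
o(H) = -88 (o(H) = -8*(6 + 5) = -8*11 = -88)
g = -5 (g = 5*(-1) = -5)
g*o(-20) = -5*(-88) = 440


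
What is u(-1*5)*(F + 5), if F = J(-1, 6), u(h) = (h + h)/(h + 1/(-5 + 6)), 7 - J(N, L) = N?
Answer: 65/2 ≈ 32.500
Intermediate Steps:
J(N, L) = 7 - N
u(h) = 2*h/(1 + h) (u(h) = (2*h)/(h + 1/1) = (2*h)/(h + 1) = (2*h)/(1 + h) = 2*h/(1 + h))
F = 8 (F = 7 - 1*(-1) = 7 + 1 = 8)
u(-1*5)*(F + 5) = (2*(-1*5)/(1 - 1*5))*(8 + 5) = (2*(-5)/(1 - 5))*13 = (2*(-5)/(-4))*13 = (2*(-5)*(-¼))*13 = (5/2)*13 = 65/2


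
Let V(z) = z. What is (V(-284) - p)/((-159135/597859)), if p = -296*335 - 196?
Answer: -19743695616/53045 ≈ -3.7221e+5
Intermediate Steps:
p = -99356 (p = -99160 - 196 = -99356)
(V(-284) - p)/((-159135/597859)) = (-284 - 1*(-99356))/((-159135/597859)) = (-284 + 99356)/((-159135*1/597859)) = 99072/(-159135/597859) = 99072*(-597859/159135) = -19743695616/53045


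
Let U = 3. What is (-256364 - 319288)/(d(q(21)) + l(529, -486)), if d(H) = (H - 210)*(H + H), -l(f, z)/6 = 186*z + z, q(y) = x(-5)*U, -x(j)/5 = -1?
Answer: -95942/89907 ≈ -1.0671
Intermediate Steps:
x(j) = 5 (x(j) = -5*(-1) = 5)
q(y) = 15 (q(y) = 5*3 = 15)
l(f, z) = -1122*z (l(f, z) = -6*(186*z + z) = -1122*z)
d(H) = 2*H*(-210 + H) (d(H) = (-210 + H)*(2*H) = 2*H*(-210 + H))
(-256364 - 319288)/(d(q(21)) + l(529, -486)) = (-256364 - 319288)/(2*15*(-210 + 15) - 1122*(-486)) = -575652/(2*15*(-195) + 545292) = -575652/(-5850 + 545292) = -575652/539442 = -575652*1/539442 = -95942/89907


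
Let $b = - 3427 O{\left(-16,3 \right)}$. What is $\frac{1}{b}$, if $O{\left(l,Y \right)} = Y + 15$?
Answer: $- \frac{1}{61686} \approx -1.6211 \cdot 10^{-5}$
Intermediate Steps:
$O{\left(l,Y \right)} = 15 + Y$
$b = -61686$ ($b = - 3427 \left(15 + 3\right) = \left(-3427\right) 18 = -61686$)
$\frac{1}{b} = \frac{1}{-61686} = - \frac{1}{61686}$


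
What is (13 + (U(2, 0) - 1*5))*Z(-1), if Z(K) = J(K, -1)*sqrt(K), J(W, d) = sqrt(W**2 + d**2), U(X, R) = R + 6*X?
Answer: 20*I*sqrt(2) ≈ 28.284*I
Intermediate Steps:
Z(K) = sqrt(K)*sqrt(1 + K**2) (Z(K) = sqrt(K**2 + (-1)**2)*sqrt(K) = sqrt(K**2 + 1)*sqrt(K) = sqrt(1 + K**2)*sqrt(K) = sqrt(K)*sqrt(1 + K**2))
(13 + (U(2, 0) - 1*5))*Z(-1) = (13 + ((0 + 6*2) - 1*5))*(sqrt(-1)*sqrt(1 + (-1)**2)) = (13 + ((0 + 12) - 5))*(I*sqrt(1 + 1)) = (13 + (12 - 5))*(I*sqrt(2)) = (13 + 7)*(I*sqrt(2)) = 20*(I*sqrt(2)) = 20*I*sqrt(2)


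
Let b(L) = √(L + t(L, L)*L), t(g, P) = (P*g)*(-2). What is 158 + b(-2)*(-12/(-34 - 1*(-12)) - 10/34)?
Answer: 158 + 47*√14/187 ≈ 158.94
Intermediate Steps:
t(g, P) = -2*P*g
b(L) = √(L - 2*L³) (b(L) = √(L + (-2*L*L)*L) = √(L + (-2*L²)*L) = √(L - 2*L³))
158 + b(-2)*(-12/(-34 - 1*(-12)) - 10/34) = 158 + √(-2 - 2*(-2)³)*(-12/(-34 - 1*(-12)) - 10/34) = 158 + √(-2 - 2*(-8))*(-12/(-34 + 12) - 10*1/34) = 158 + √(-2 + 16)*(-12/(-22) - 5/17) = 158 + √14*(-12*(-1/22) - 5/17) = 158 + √14*(6/11 - 5/17) = 158 + √14*(47/187) = 158 + 47*√14/187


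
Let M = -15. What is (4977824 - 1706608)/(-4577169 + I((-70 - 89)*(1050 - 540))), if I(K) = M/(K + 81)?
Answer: -44166322824/61798647251 ≈ -0.71468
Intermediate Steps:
I(K) = -15/(81 + K) (I(K) = -15/(K + 81) = -15/(81 + K))
(4977824 - 1706608)/(-4577169 + I((-70 - 89)*(1050 - 540))) = (4977824 - 1706608)/(-4577169 - 15/(81 + (-70 - 89)*(1050 - 540))) = 3271216/(-4577169 - 15/(81 - 159*510)) = 3271216/(-4577169 - 15/(81 - 81090)) = 3271216/(-4577169 - 15/(-81009)) = 3271216/(-4577169 - 15*(-1/81009)) = 3271216/(-4577169 + 5/27003) = 3271216/(-123597294502/27003) = 3271216*(-27003/123597294502) = -44166322824/61798647251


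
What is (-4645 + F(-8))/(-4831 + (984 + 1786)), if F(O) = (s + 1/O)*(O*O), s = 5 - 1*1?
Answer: 4397/2061 ≈ 2.1334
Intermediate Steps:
s = 4 (s = 5 - 1 = 4)
F(O) = O²*(4 + 1/O) (F(O) = (4 + 1/O)*(O*O) = (4 + 1/O)*O² = O²*(4 + 1/O))
(-4645 + F(-8))/(-4831 + (984 + 1786)) = (-4645 - 8*(1 + 4*(-8)))/(-4831 + (984 + 1786)) = (-4645 - 8*(1 - 32))/(-4831 + 2770) = (-4645 - 8*(-31))/(-2061) = (-4645 + 248)*(-1/2061) = -4397*(-1/2061) = 4397/2061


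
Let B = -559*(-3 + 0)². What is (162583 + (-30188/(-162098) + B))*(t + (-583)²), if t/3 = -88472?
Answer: 950979037006166/81049 ≈ 1.1733e+10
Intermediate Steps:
t = -265416 (t = 3*(-88472) = -265416)
B = -5031 (B = -559*(-3)² = -559*9 = -5031)
(162583 + (-30188/(-162098) + B))*(t + (-583)²) = (162583 + (-30188/(-162098) - 5031))*(-265416 + (-583)²) = (162583 + (-30188*(-1/162098) - 5031))*(-265416 + 339889) = (162583 + (15094/81049 - 5031))*74473 = (162583 - 407742425/81049)*74473 = (12769447142/81049)*74473 = 950979037006166/81049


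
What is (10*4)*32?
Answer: 1280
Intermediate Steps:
(10*4)*32 = 40*32 = 1280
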